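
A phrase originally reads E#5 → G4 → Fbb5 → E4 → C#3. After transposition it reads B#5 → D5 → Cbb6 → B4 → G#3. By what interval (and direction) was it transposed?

Take the first pair: E#5 → B#5. E to B spans 5 letter names, so the interval is some kind of fifth.
E#5 to B#5 is 7 semitones, which makes it a perfect fifth; the second version is higher, so the direction is up.
Checking another pair — C#3 → G#3 — gives the same interval.

up a perfect fifth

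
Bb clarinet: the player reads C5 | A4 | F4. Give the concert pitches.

Written C4 on the Bb clarinet sounds as Bb3, a major second lower; apply that shift to every note.
C5 becomes Bb4
A4 becomes G4
F4 becomes Eb4

Bb4 G4 Eb4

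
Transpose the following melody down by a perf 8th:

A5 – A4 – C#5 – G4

A4 A3 C#4 G3

A5 gives A4
A4 gives A3
C#5 gives C#4
G4 gives G3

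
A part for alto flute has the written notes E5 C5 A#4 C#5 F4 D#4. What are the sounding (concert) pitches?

Written C4 on the alto flute sounds as G3, a perfect fourth lower; apply that shift to every note.
E5 becomes B4
C5 becomes G4
A#4 becomes E#4
C#5 becomes G#4
F4 becomes C4
D#4 becomes A#3

B4 G4 E#4 G#4 C4 A#3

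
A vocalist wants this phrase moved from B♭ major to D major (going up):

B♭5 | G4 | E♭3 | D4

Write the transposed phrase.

From B♭ up to D is a major third; apply that to each pitch.
Bb5 becomes D6
G4 becomes B4
Eb3 becomes G3
D4 becomes F#4

D6 B4 G3 F#4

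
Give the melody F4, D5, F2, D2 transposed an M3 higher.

A4 F#5 A2 F#2

A major third up from F4 gives A4.
D5 up a major third is F#5.
F2 up a major third is A2.
D2: a third up reaches F, and 4 semitones makes it F#2.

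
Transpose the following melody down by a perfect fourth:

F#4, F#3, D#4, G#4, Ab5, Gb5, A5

C#4 C#3 A#3 D#4 Eb5 Db5 E5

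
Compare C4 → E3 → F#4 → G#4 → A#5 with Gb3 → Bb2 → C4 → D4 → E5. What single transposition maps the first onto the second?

down an augmented fourth

Take the first pair: C4 → Gb3. C to G spans 4 letter names, so the interval is some kind of fourth.
Gb3 to C4 is 6 semitones, which makes it an augmented fourth; the second version is lower, so the direction is down.
Checking another pair — A#5 → E5 — gives the same interval.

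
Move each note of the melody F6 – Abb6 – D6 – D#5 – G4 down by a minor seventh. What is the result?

G5 Bbb5 E5 E#4 A3

F6 down a minor seventh is G5.
Abb6: a seventh down reaches B, and 10 semitones makes it Bbb5.
D6: a seventh down reaches E, and 10 semitones makes it E5.
D#5 down a minor seventh is E#4.
G4: a seventh down reaches A, and 10 semitones makes it A3.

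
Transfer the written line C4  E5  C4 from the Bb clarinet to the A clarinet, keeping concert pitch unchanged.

First find concert pitch: the Bb clarinet sounds a major second below written, so C4 E5 C4 sounds Bb3 D5 Bb3.
Then write for A clarinet: it sounds a minor third below written, so the part must be a minor third above concert.
Bb3 → Db4
D5 → F5
Bb3 → Db4

Db4 F5 Db4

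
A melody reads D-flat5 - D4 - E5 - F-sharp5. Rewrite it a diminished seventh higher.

Db5 up a diminished seventh is Cbb6.
A diminished seventh up from D4 gives Cb5.
A diminished seventh up from E5 gives Db6.
F#5 up a diminished seventh is Eb6.

Cbb6 Cb5 Db6 Eb6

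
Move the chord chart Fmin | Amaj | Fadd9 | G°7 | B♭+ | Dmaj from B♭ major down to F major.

B♭ major down to F major is a perfect fourth; each chord root moves by that interval while the quality stays the same.
Fmin: root F down a perfect fourth → C, giving Cmin.
Amaj: root A down a perfect fourth → E, giving Emaj.
Fadd9: root F down a perfect fourth → C, giving Cadd9.
G°7: root G down a perfect fourth → D, giving D°7.
B♭+: root B♭ down a perfect fourth → F, giving F+.
Dmaj: root D down a perfect fourth → A, giving Amaj.

Cmin Emaj Cadd9 D°7 F+ Amaj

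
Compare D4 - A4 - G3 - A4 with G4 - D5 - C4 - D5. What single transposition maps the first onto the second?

From D4 to G4 is 4 letter names — a fourth of some quality.
D4 to G4 is 5 semitones, which makes it a perfect fourth; the second version is higher, so the direction is up.
Checking another pair — A4 → D5 — gives the same interval.

up a perfect fourth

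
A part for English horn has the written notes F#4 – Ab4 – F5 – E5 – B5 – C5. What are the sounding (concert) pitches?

B3 Db4 Bb4 A4 E5 F4

Written C4 on the English horn sounds as F3, a perfect fifth lower; apply that shift to every note.
F#4 gives B3
Ab4 gives Db4
F5 gives Bb4
E5 gives A4
B5 gives E5
C5 gives F4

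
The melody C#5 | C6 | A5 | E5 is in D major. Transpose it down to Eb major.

D4 Db5 Bb4 F4

D major to Eb major down is a major seventh, so every note moves down by that interval.
C#5 becomes D4
C6 becomes Db5
A5 becomes Bb4
E5 becomes F4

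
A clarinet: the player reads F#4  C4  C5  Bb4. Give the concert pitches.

D#4 A3 A4 G4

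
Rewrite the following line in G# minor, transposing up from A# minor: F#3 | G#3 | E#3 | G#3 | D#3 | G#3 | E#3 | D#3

E4 F#4 D#4 F#4 C#4 F#4 D#4 C#4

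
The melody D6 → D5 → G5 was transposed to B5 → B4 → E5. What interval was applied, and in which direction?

down a minor third

From D6 to B5 is 3 letter names — a third of some quality.
B5 to D6 is 3 semitones, which makes it a minor third; the second version is lower, so the direction is down.
Checking another pair — G5 → E5 — gives the same interval.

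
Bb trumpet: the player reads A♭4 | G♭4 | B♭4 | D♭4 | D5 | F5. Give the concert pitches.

Written C4 on the Bb trumpet sounds as Bb3, a major second lower; apply that shift to every note.
Ab4 -> Gb4
Gb4 -> Fb4
Bb4 -> Ab4
Db4 -> Cb4
D5 -> C5
F5 -> Eb5

Gb4 Fb4 Ab4 Cb4 C5 Eb5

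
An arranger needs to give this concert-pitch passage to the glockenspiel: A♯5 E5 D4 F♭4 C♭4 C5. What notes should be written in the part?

Written C4 sounds as C6 on the glockenspiel, so concert pitches are written a perfect fifteenth down.
A#5 -> A#3
E5 -> E3
D4 -> D2
Fb4 -> Fb2
Cb4 -> Cb2
C5 -> C3

A#3 E3 D2 Fb2 Cb2 C3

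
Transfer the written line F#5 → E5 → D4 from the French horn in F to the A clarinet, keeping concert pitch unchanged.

First find concert pitch: the French horn in F sounds a perfect fifth below written, so F#5 E5 D4 sounds B4 A4 G3.
Then write for A clarinet: it sounds a minor third below written, so the part must be a minor third above concert.
B4 → D5
A4 → C5
G3 → Bb3

D5 C5 Bb3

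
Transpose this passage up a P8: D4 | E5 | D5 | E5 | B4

D4 up a perfect octave is D5.
E5: an octave up reaches E, and 12 semitones makes it E6.
D5 up a perfect octave is D6.
A perfect octave up from E5 gives E6.
B4 up a perfect octave is B5.

D5 E6 D6 E6 B5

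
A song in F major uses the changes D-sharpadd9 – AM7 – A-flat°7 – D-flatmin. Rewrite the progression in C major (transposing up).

A#add9 EM7 Eb°7 Abmin

F major up to C major is a perfect fifth; each chord root moves by that interval while the quality stays the same.
D-sharpadd9: root D-sharp up a perfect fifth → A#, giving A#add9.
AM7: root A up a perfect fifth → E, giving EM7.
A-flat°7: root A-flat up a perfect fifth → Eb, giving Eb°7.
D-flatmin: root D-flat up a perfect fifth → Ab, giving Abmin.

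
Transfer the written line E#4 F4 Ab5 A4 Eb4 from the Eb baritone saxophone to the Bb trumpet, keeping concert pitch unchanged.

First find concert pitch: the Eb baritone saxophone sounds a major thirteenth below written, so E#4 F4 Ab5 A4 Eb4 sounds G#2 Ab2 Cb4 C3 Gb2.
Then write for Bb trumpet: it sounds a major second below written, so the part must be a major second above concert.
G#2 → A#2
Ab2 → Bb2
Cb4 → Db4
C3 → D3
Gb2 → Ab2

A#2 Bb2 Db4 D3 Ab2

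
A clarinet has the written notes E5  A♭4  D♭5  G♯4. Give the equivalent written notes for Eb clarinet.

A#4 D4 G4 C##4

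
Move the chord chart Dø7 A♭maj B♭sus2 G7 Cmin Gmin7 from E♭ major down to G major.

E♭ major down to G major is a minor sixth; each chord root moves by that interval while the quality stays the same.
Dø7: root D down a minor sixth → F#, giving F#ø7.
A♭maj: root A♭ down a minor sixth → C, giving Cmaj.
B♭sus2: root B♭ down a minor sixth → D, giving Dsus2.
G7: root G down a minor sixth → B, giving B7.
Cmin: root C down a minor sixth → E, giving Emin.
Gmin7: root G down a minor sixth → B, giving Bmin7.

F#ø7 Cmaj Dsus2 B7 Emin Bmin7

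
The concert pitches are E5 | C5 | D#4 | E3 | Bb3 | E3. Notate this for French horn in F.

B5 G5 A#4 B3 F4 B3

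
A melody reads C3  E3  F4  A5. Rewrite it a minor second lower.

B2 D#3 E4 G#5

C3 becomes B2
E3 becomes D#3
F4 becomes E4
A5 becomes G#5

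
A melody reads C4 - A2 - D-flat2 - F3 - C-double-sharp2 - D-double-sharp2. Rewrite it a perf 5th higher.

A perfect fifth up from C4 gives G4.
A perfect fifth up from A2 gives E3.
A perfect fifth up from Db2 gives Ab2.
F3: a fifth up reaches C, and 7 semitones makes it C4.
C##2 up a perfect fifth is G##2.
A perfect fifth up from D##2 gives A##2.

G4 E3 Ab2 C4 G##2 A##2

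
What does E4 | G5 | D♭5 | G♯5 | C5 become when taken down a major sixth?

A major sixth down from E4 gives G3.
A major sixth down from G5 gives Bb4.
A major sixth down from Db5 gives Fb4.
G#5 down a major sixth is B4.
A major sixth down from C5 gives Eb4.

G3 Bb4 Fb4 B4 Eb4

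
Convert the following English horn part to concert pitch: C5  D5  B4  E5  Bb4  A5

Written C4 on the English horn sounds as F3, a perfect fifth lower; apply that shift to every note.
C5 to F4
D5 to G4
B4 to E4
E5 to A4
Bb4 to Eb4
A5 to D5

F4 G4 E4 A4 Eb4 D5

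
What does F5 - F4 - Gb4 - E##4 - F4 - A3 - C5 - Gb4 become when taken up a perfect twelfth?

F5 gives C7
F4 gives C6
Gb4 gives Db6
E##4 gives B##5
F4 gives C6
A3 gives E5
C5 gives G6
Gb4 gives Db6

C7 C6 Db6 B##5 C6 E5 G6 Db6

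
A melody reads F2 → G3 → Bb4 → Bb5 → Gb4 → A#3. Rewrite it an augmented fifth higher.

C#3 D#4 F#5 F#6 D5 E##4

F2 becomes C#3
G3 becomes D#4
Bb4 becomes F#5
Bb5 becomes F#6
Gb4 becomes D5
A#3 becomes E##4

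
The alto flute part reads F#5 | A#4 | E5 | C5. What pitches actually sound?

The alto flute sounds a perfect fourth below written, so transpose each written note down a perfect fourth.
F#5 to C#5
A#4 to E#4
E5 to B4
C5 to G4

C#5 E#4 B4 G4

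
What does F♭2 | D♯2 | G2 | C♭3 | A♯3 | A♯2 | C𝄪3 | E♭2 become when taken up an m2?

Gbb2 E2 Ab2 Dbb3 B3 B2 D#3 Fb2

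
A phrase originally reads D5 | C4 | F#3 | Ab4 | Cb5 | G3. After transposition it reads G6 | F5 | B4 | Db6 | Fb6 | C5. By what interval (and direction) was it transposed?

From D5 to G6 is 11 letter names — an eleventh of some quality.
D5 to G6 is 17 semitones, which makes it a perfect eleventh; the second version is higher, so the direction is up.
Checking another pair — G3 → C5 — gives the same interval.

up a perfect eleventh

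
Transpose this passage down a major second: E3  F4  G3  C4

D3 Eb4 F3 Bb3

E3 → D3
F4 → Eb4
G3 → F3
C4 → Bb3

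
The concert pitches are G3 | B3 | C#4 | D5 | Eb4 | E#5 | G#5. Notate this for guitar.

G4 B4 C#5 D6 Eb5 E#6 G#6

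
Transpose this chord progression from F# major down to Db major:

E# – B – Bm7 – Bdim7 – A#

F# major down to Db major is an augmented third; each chord root moves by that interval while the quality stays the same.
E#: root E# down an augmented third → C, giving C.
B: root B down an augmented third → Gb, giving Gb.
Bm7: root B down an augmented third → Gb, giving Gbm7.
Bdim7: root B down an augmented third → Gb, giving Gbdim7.
A#: root A# down an augmented third → F, giving F.

C Gb Gbm7 Gbdim7 F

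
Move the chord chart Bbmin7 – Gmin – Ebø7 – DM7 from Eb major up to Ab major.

Ebmin7 Cmin Abø7 GM7

Eb major up to Ab major is a perfect fourth; each chord root moves by that interval while the quality stays the same.
Bbmin7: root Bb up a perfect fourth → Eb, giving Ebmin7.
Gmin: root G up a perfect fourth → C, giving Cmin.
Ebø7: root Eb up a perfect fourth → Ab, giving Abø7.
DM7: root D up a perfect fourth → G, giving GM7.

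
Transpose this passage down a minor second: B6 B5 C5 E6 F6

A#6 A#5 B4 D#6 E6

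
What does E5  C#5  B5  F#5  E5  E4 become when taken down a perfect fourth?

B4 G#4 F#5 C#5 B4 B3

E5: a fourth down reaches B, and 5 semitones makes it B4.
C#5 down a perfect fourth is G#4.
B5: a fourth down reaches F, and 5 semitones makes it F#5.
F#5 down a perfect fourth is C#5.
A perfect fourth down from E5 gives B4.
E4: a fourth down reaches B, and 5 semitones makes it B3.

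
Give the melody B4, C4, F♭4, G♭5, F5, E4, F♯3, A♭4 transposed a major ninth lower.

B4 -> A3
C4 -> Bb2
Fb4 -> Ebb3
Gb5 -> Fb4
F5 -> Eb4
E4 -> D3
F#3 -> E2
Ab4 -> Gb3

A3 Bb2 Ebb3 Fb4 Eb4 D3 E2 Gb3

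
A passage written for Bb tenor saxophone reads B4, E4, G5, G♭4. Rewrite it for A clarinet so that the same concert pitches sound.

C4 F3 Ab4 Abb3

First find concert pitch: the Bb tenor saxophone sounds a major ninth below written, so B4 E4 G5 G♭4 sounds A3 D3 F4 Fb3.
Then write for A clarinet: it sounds a minor third below written, so the part must be a minor third above concert.
A3 → C4
D3 → F3
F4 → Ab4
Fb3 → Abb3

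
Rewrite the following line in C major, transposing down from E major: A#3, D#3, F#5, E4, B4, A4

F#3 B2 D5 C4 G4 F4

E major to C major down is a major third, so every note moves down by that interval.
A#3 gives F#3
D#3 gives B2
F#5 gives D5
E4 gives C4
B4 gives G4
A4 gives F4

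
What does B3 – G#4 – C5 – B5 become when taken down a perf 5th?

B3 → E3
G#4 → C#4
C5 → F4
B5 → E5

E3 C#4 F4 E5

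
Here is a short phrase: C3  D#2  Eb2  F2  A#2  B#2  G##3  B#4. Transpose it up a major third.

E3 F##2 G2 A2 C##3 D##3 B##3 D##5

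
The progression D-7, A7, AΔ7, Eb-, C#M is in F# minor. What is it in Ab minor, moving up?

F# minor up to Ab minor is a diminished third; each chord root moves by that interval while the quality stays the same.
D-7: root D up a diminished third → Fb, giving Fb-7.
A7: root A up a diminished third → Cb, giving Cb7.
AΔ7: root A up a diminished third → Cb, giving CbΔ7.
Eb-: root Eb up a diminished third → Gbb, giving Gbb-.
C#M: root C# up a diminished third → Eb, giving EbM.

Fb-7 Cb7 CbΔ7 Gbb- EbM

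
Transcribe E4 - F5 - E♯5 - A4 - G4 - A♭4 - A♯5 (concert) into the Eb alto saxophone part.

C#5 D6 C##6 F#5 E5 F5 F##6

Written C4 sounds as Eb3 on the Eb alto saxophone, so concert pitches are written a major sixth up.
E4 becomes C#5
F5 becomes D6
E#5 becomes C##6
A4 becomes F#5
G4 becomes E5
Ab4 becomes F5
A#5 becomes F##6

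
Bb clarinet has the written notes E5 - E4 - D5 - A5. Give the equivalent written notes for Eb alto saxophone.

First find concert pitch: the Bb clarinet sounds a major second below written, so E5 E4 D5 A5 sounds D5 D4 C5 G5.
Then write for Eb alto saxophone: it sounds a major sixth below written, so the part must be a major sixth above concert.
D5 → B5
D4 → B4
C5 → A5
G5 → E6

B5 B4 A5 E6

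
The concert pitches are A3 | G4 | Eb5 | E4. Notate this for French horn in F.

E4 D5 Bb5 B4

The French horn in F sounds a perfect fifth below written, so the written part must be a perfect fifth above concert — transpose each note up.
A3 gives E4
G4 gives D5
Eb5 gives Bb5
E4 gives B4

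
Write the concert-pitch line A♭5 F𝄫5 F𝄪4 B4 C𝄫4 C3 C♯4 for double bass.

Ab6 Fbb6 F##5 B5 Cbb5 C4 C#5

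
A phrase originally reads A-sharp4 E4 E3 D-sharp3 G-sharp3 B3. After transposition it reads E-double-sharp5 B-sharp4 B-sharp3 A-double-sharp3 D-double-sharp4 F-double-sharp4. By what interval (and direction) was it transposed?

up an augmented fifth

From A#4 to E##5 is 5 letter names — a fifth of some quality.
A#4 to E##5 is 8 semitones, which makes it an augmented fifth; the second version is higher, so the direction is up.
Checking another pair — B3 → F##4 — gives the same interval.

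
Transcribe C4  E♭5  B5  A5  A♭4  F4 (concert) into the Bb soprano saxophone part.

D4 F5 C#6 B5 Bb4 G4

The Bb soprano saxophone sounds a major second below written, so the written part must be a major second above concert — transpose each note up.
C4 gives D4
Eb5 gives F5
B5 gives C#6
A5 gives B5
Ab4 gives Bb4
F4 gives G4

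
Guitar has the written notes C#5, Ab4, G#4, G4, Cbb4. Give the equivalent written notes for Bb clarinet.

D#4 Bb3 A#3 A3 Dbb3

First find concert pitch: the guitar sounds a perfect octave below written, so C#5 Ab4 G#4 G4 Cbb4 sounds C#4 Ab3 G#3 G3 Cbb3.
Then write for Bb clarinet: it sounds a major second below written, so the part must be a major second above concert.
C#4 → D#4
Ab3 → Bb3
G#3 → A#3
G3 → A3
Cbb3 → Dbb3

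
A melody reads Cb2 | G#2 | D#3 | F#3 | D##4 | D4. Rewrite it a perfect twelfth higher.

Gb3 D#4 A#4 C#5 A##5 A5

Cb2 -> Gb3
G#2 -> D#4
D#3 -> A#4
F#3 -> C#5
D##4 -> A##5
D4 -> A5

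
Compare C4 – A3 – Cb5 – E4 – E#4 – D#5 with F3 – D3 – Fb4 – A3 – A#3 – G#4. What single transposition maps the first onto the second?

down a perfect fifth

From C4 to F3 is 5 letter names — a fifth of some quality.
F3 to C4 is 7 semitones, which makes it a perfect fifth; the second version is lower, so the direction is down.
Checking another pair — D#5 → G#4 — gives the same interval.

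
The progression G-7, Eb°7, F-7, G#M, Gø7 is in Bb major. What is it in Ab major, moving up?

Bb major up to Ab major is a minor seventh; each chord root moves by that interval while the quality stays the same.
G-7: root G up a minor seventh → F, giving F-7.
Eb°7: root Eb up a minor seventh → Db, giving Db°7.
F-7: root F up a minor seventh → Eb, giving Eb-7.
G#M: root G# up a minor seventh → F#, giving F#M.
Gø7: root G up a minor seventh → F, giving Fø7.

F-7 Db°7 Eb-7 F#M Fø7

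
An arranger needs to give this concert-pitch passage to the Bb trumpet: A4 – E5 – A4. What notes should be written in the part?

The Bb trumpet sounds a major second below written, so the written part must be a major second above concert — transpose each note up.
A4 → B4
E5 → F#5
A4 → B4

B4 F#5 B4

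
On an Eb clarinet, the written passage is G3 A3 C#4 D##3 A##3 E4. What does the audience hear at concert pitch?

Bb3 C4 E4 F##3 C##4 G4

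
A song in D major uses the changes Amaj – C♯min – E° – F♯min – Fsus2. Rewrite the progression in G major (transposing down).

D major down to G major is a perfect fifth; each chord root moves by that interval while the quality stays the same.
Amaj: root A down a perfect fifth → D, giving Dmaj.
C♯min: root C♯ down a perfect fifth → F#, giving F#min.
E°: root E down a perfect fifth → A, giving A°.
F♯min: root F♯ down a perfect fifth → B, giving Bmin.
Fsus2: root F down a perfect fifth → Bb, giving Bbsus2.

Dmaj F#min A° Bmin Bbsus2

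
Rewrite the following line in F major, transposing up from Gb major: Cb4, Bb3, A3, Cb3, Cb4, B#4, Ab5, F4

Gb major to F major up is a major seventh, so every note moves up by that interval.
Cb4 -> Bb4
Bb3 -> A4
A3 -> G#4
Cb3 -> Bb3
Cb4 -> Bb4
B#4 -> A##5
Ab5 -> G6
F4 -> E5

Bb4 A4 G#4 Bb3 Bb4 A##5 G6 E5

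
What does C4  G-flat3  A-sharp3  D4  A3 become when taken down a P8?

C3 Gb2 A#2 D3 A2

C4 -> C3
Gb3 -> Gb2
A#3 -> A#2
D4 -> D3
A3 -> A2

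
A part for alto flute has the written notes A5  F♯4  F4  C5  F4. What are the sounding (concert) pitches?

Written C4 on the alto flute sounds as G3, a perfect fourth lower; apply that shift to every note.
A5 -> E5
F#4 -> C#4
F4 -> C4
C5 -> G4
F4 -> C4

E5 C#4 C4 G4 C4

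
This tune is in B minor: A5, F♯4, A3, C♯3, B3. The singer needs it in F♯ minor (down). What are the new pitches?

E5 C#4 E3 G#2 F#3

From B down to F♯ is a perfect fourth; apply that to each pitch.
A5 becomes E5
F#4 becomes C#4
A3 becomes E3
C#3 becomes G#2
B3 becomes F#3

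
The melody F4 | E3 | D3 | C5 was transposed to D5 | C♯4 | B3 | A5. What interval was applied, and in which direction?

up a major sixth

From F4 to D5 is 6 letter names — a sixth of some quality.
F4 to D5 is 9 semitones, which makes it a major sixth; the second version is higher, so the direction is up.
Checking another pair — C5 → A5 — gives the same interval.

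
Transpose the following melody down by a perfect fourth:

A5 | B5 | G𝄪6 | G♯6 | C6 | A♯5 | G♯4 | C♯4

E5 F#5 D##6 D#6 G5 E#5 D#4 G#3

A perfect fourth down from A5 gives E5.
B5 down a perfect fourth is F#5.
G##6 down a perfect fourth is D##6.
A perfect fourth down from G#6 gives D#6.
C6 down a perfect fourth is G5.
A#5: a fourth down reaches E, and 5 semitones makes it E#5.
G#4 down a perfect fourth is D#4.
C#4 down a perfect fourth is G#3.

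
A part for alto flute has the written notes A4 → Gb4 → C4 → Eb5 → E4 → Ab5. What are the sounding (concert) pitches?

E4 Db4 G3 Bb4 B3 Eb5

The alto flute sounds a perfect fourth below written, so transpose each written note down a perfect fourth.
A4 becomes E4
Gb4 becomes Db4
C4 becomes G3
Eb5 becomes Bb4
E4 becomes B3
Ab5 becomes Eb5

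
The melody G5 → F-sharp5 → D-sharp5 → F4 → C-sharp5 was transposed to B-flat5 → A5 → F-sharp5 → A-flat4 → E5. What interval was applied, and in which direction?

up a minor third

Take the first pair: G5 → Bb5. G to B spans 3 letter names, so the interval is some kind of third.
G5 to Bb5 is 3 semitones, which makes it a minor third; the second version is higher, so the direction is up.
Checking another pair — C#5 → E5 — gives the same interval.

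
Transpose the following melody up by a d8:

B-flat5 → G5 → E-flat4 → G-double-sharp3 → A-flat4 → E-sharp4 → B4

Bb5 gives Bbb6
G5 gives Gb6
Eb4 gives Ebb5
G##3 gives G#4
Ab4 gives Abb5
E#4 gives E5
B4 gives Bb5

Bbb6 Gb6 Ebb5 G#4 Abb5 E5 Bb5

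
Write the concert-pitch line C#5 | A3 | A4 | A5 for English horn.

The English horn sounds a perfect fifth below written, so the written part must be a perfect fifth above concert — transpose each note up.
C#5 → G#5
A3 → E4
A4 → E5
A5 → E6

G#5 E4 E5 E6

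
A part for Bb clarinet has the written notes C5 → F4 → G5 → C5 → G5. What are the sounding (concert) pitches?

Bb4 Eb4 F5 Bb4 F5

The Bb clarinet sounds a major second below written, so transpose each written note down a major second.
C5 becomes Bb4
F4 becomes Eb4
G5 becomes F5
C5 becomes Bb4
G5 becomes F5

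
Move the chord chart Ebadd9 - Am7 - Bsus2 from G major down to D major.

Bbadd9 Em7 F#sus2

G major down to D major is a perfect fourth; each chord root moves by that interval while the quality stays the same.
Ebadd9: root Eb down a perfect fourth → Bb, giving Bbadd9.
Am7: root A down a perfect fourth → E, giving Em7.
Bsus2: root B down a perfect fourth → F#, giving F#sus2.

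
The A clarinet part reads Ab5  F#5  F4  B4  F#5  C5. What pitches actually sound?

F5 D#5 D4 G#4 D#5 A4

The A clarinet sounds a minor third below written, so transpose each written note down a minor third.
Ab5 to F5
F#5 to D#5
F4 to D4
B4 to G#4
F#5 to D#5
C5 to A4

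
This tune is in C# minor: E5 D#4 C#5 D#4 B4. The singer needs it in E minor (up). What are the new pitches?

From C# up to E is a minor third; apply that to each pitch.
E5 gives G5
D#4 gives F#4
C#5 gives E5
D#4 gives F#4
B4 gives D5

G5 F#4 E5 F#4 D5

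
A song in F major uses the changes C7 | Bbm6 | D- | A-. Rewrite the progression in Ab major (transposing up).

Eb7 Dbm6 F- C-

F major up to Ab major is a minor third; each chord root moves by that interval while the quality stays the same.
C7: root C up a minor third → Eb, giving Eb7.
Bbm6: root Bb up a minor third → Db, giving Dbm6.
D-: root D up a minor third → F, giving F-.
A-: root A up a minor third → C, giving C-.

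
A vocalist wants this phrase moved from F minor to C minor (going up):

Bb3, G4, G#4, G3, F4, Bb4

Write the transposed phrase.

F minor to C minor up is a perfect fifth, so every note moves up by that interval.
Bb3 → F4
G4 → D5
G#4 → D#5
G3 → D4
F4 → C5
Bb4 → F5

F4 D5 D#5 D4 C5 F5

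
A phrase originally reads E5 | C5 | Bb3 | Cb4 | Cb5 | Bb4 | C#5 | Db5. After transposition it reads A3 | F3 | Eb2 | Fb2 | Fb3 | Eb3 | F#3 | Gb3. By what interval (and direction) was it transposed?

down a perfect twelfth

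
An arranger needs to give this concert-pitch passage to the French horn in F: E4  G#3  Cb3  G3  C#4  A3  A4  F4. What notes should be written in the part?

B4 D#4 Gb3 D4 G#4 E4 E5 C5

The French horn in F sounds a perfect fifth below written, so the written part must be a perfect fifth above concert — transpose each note up.
E4 becomes B4
G#3 becomes D#4
Cb3 becomes Gb3
G3 becomes D4
C#4 becomes G#4
A3 becomes E4
A4 becomes E5
F4 becomes C5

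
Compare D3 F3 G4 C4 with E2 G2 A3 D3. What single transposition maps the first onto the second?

From D3 to E2 is 7 letter names — a seventh of some quality.
E2 to D3 is 10 semitones, which makes it a minor seventh; the second version is lower, so the direction is down.
Checking another pair — C4 → D3 — gives the same interval.

down a minor seventh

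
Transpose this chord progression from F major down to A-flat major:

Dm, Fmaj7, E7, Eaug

Fm Abmaj7 G7 Gaug

F major down to A-flat major is a major sixth; each chord root moves by that interval while the quality stays the same.
Dm: root D down a major sixth → F, giving Fm.
Fmaj7: root F down a major sixth → Ab, giving Abmaj7.
E7: root E down a major sixth → G, giving G7.
Eaug: root E down a major sixth → G, giving Gaug.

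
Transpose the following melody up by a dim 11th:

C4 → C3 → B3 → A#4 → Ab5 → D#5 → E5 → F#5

Fb5 Fb4 Eb5 D6 Dbb7 G6 Ab6 Bb6

C4 becomes Fb5
C3 becomes Fb4
B3 becomes Eb5
A#4 becomes D6
Ab5 becomes Dbb7
D#5 becomes G6
E5 becomes Ab6
F#5 becomes Bb6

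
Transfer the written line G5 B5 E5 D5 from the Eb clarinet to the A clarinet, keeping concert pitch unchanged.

Db6 F6 Bb5 Ab5

First find concert pitch: the Eb clarinet sounds a minor third above written, so G5 B5 E5 D5 sounds Bb5 D6 G5 F5.
Then write for A clarinet: it sounds a minor third below written, so the part must be a minor third above concert.
Bb5 → Db6
D6 → F6
G5 → Bb5
F5 → Ab5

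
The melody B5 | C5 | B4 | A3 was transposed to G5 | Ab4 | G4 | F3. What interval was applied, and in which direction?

From B5 to G5 is 3 letter names — a third of some quality.
G5 to B5 is 4 semitones, which makes it a major third; the second version is lower, so the direction is down.
Checking another pair — A3 → F3 — gives the same interval.

down a major third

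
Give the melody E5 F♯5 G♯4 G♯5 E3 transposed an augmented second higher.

E5 becomes F##5
F#5 becomes G##5
G#4 becomes A##4
G#5 becomes A##5
E3 becomes F##3

F##5 G##5 A##4 A##5 F##3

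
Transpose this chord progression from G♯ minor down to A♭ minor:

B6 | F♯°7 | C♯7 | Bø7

Cb6 Gb°7 Db7 Cbø7

G♯ minor down to A♭ minor is an augmented seventh; each chord root moves by that interval while the quality stays the same.
B6: root B down an augmented seventh → Cb, giving Cb6.
F♯°7: root F♯ down an augmented seventh → Gb, giving Gb°7.
C♯7: root C♯ down an augmented seventh → Db, giving Db7.
Bø7: root B down an augmented seventh → Cb, giving Cbø7.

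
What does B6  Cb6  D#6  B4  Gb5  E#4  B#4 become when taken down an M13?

D5 Ebb4 F#4 D3 Bbb3 G#2 D#3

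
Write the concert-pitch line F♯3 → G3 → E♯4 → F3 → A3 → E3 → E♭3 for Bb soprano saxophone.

The Bb soprano saxophone sounds a major second below written, so the written part must be a major second above concert — transpose each note up.
F#3 to G#3
G3 to A3
E#4 to F##4
F3 to G3
A3 to B3
E3 to F#3
Eb3 to F3

G#3 A3 F##4 G3 B3 F#3 F3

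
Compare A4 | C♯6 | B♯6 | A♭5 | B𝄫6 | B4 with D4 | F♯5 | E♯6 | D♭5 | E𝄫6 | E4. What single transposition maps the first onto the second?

From A4 to D4 is 5 letter names — a fifth of some quality.
D4 to A4 is 7 semitones, which makes it a perfect fifth; the second version is lower, so the direction is down.
Checking another pair — B4 → E4 — gives the same interval.

down a perfect fifth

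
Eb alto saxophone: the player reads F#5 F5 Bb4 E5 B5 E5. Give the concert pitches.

A4 Ab4 Db4 G4 D5 G4

The Eb alto saxophone sounds a major sixth below written, so transpose each written note down a major sixth.
F#5 -> A4
F5 -> Ab4
Bb4 -> Db4
E5 -> G4
B5 -> D5
E5 -> G4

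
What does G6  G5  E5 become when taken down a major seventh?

Ab5 Ab4 F4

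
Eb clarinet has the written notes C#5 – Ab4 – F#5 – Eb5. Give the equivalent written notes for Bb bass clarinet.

F#6 Db6 B6 Ab6

First find concert pitch: the Eb clarinet sounds a minor third above written, so C#5 Ab4 F#5 Eb5 sounds E5 Cb5 A5 Gb5.
Then write for Bb bass clarinet: it sounds a major ninth below written, so the part must be a major ninth above concert.
E5 → F#6
Cb5 → Db6
A5 → B6
Gb5 → Ab6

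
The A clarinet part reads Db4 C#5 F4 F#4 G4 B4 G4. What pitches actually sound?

The A clarinet sounds a minor third below written, so transpose each written note down a minor third.
Db4 → Bb3
C#5 → A#4
F4 → D4
F#4 → D#4
G4 → E4
B4 → G#4
G4 → E4

Bb3 A#4 D4 D#4 E4 G#4 E4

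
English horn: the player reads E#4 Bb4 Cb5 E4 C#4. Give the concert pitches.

The English horn sounds a perfect fifth below written, so transpose each written note down a perfect fifth.
E#4 gives A#3
Bb4 gives Eb4
Cb5 gives Fb4
E4 gives A3
C#4 gives F#3

A#3 Eb4 Fb4 A3 F#3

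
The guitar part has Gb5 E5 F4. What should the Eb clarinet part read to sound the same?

Eb4 C#4 D3

First find concert pitch: the guitar sounds a perfect octave below written, so Gb5 E5 F4 sounds Gb4 E4 F3.
Then write for Eb clarinet: it sounds a minor third above written, so the part must be a minor third below concert.
Gb4 → Eb4
E4 → C#4
F3 → D3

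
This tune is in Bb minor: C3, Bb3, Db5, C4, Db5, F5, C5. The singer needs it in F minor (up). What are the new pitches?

G3 F4 Ab5 G4 Ab5 C6 G5

Bb minor to F minor up is a perfect fifth, so every note moves up by that interval.
C3 gives G3
Bb3 gives F4
Db5 gives Ab5
C4 gives G4
Db5 gives Ab5
F5 gives C6
C5 gives G5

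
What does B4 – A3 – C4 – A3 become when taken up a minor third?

D5 C4 Eb4 C4

B4 gives D5
A3 gives C4
C4 gives Eb4
A3 gives C4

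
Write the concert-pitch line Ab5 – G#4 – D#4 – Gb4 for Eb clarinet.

F5 E#4 B#3 Eb4

Written C4 sounds as Eb4 on the Eb clarinet, so concert pitches are written a minor third down.
Ab5 to F5
G#4 to E#4
D#4 to B#3
Gb4 to Eb4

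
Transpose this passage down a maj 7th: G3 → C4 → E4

Ab2 Db3 F3

G3: a seventh down reaches A, and 11 semitones makes it Ab2.
C4: a seventh down reaches D, and 11 semitones makes it Db3.
A major seventh down from E4 gives F3.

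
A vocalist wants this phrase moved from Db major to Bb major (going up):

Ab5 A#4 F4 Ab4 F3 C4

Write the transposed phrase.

F6 F##5 D5 F5 D4 A4

Db major to Bb major up is a major sixth, so every note moves up by that interval.
Ab5 to F6
A#4 to F##5
F4 to D5
Ab4 to F5
F3 to D4
C4 to A4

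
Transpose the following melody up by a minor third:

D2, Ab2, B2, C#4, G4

F2 Cb3 D3 E4 Bb4

D2 up a minor third is F2.
Ab2 up a minor third is Cb3.
A minor third up from B2 gives D3.
A minor third up from C#4 gives E4.
G4 up a minor third is Bb4.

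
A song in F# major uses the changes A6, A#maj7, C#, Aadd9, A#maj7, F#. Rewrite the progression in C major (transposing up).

Eb6 Emaj7 G Ebadd9 Emaj7 C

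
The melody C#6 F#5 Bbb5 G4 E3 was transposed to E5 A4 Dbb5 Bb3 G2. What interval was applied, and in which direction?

down a major sixth

Take the first pair: C#6 → E5. C to E spans 6 letter names, so the interval is some kind of sixth.
E5 to C#6 is 9 semitones, which makes it a major sixth; the second version is lower, so the direction is down.
Checking another pair — E3 → G2 — gives the same interval.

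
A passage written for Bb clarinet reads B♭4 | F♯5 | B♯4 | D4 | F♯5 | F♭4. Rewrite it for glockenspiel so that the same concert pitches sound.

Ab2 E3 A#2 C2 E3 Ebb2

First find concert pitch: the Bb clarinet sounds a major second below written, so B♭4 F♯5 B♯4 D4 F♯5 F♭4 sounds Ab4 E5 A#4 C4 E5 Ebb4.
Then write for glockenspiel: it sounds a perfect fifteenth above written, so the part must be a perfect fifteenth below concert.
Ab4 → Ab2
E5 → E3
A#4 → A#2
C4 → C2
E5 → E3
Ebb4 → Ebb2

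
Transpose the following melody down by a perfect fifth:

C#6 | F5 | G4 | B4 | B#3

F#5 Bb4 C4 E4 E#3

C#6 down a perfect fifth is F#5.
F5 down a perfect fifth is Bb4.
G4: a fifth down reaches C, and 7 semitones makes it C4.
A perfect fifth down from B4 gives E4.
B#3: a fifth down reaches E, and 7 semitones makes it E#3.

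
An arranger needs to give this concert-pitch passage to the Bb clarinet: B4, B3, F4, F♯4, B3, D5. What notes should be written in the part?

The Bb clarinet sounds a major second below written, so the written part must be a major second above concert — transpose each note up.
B4 gives C#5
B3 gives C#4
F4 gives G4
F#4 gives G#4
B3 gives C#4
D5 gives E5

C#5 C#4 G4 G#4 C#4 E5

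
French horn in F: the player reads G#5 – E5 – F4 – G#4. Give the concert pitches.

C#5 A4 Bb3 C#4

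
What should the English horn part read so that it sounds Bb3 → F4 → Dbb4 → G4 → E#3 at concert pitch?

F4 C5 Abb4 D5 B#3

Written C4 sounds as F3 on the English horn, so concert pitches are written a perfect fifth up.
Bb3 -> F4
F4 -> C5
Dbb4 -> Abb4
G4 -> D5
E#3 -> B#3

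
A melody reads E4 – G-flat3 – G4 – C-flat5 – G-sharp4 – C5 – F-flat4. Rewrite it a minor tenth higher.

G5 Bbb4 Bb5 Ebb6 B5 Eb6 Abb5

E4 becomes G5
Gb3 becomes Bbb4
G4 becomes Bb5
Cb5 becomes Ebb6
G#4 becomes B5
C5 becomes Eb6
Fb4 becomes Abb5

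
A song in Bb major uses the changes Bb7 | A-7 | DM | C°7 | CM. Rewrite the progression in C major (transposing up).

C7 B-7 EM D°7 DM

Bb major up to C major is a major second; each chord root moves by that interval while the quality stays the same.
Bb7: root Bb up a major second → C, giving C7.
A-7: root A up a major second → B, giving B-7.
DM: root D up a major second → E, giving EM.
C°7: root C up a major second → D, giving D°7.
CM: root C up a major second → D, giving DM.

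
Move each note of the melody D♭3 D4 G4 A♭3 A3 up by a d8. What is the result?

Dbb4 Db5 Gb5 Abb4 Ab4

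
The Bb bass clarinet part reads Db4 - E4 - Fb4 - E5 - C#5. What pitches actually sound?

Written C4 on the Bb bass clarinet sounds as Bb2, a major ninth lower; apply that shift to every note.
Db4 -> Cb3
E4 -> D3
Fb4 -> Ebb3
E5 -> D4
C#5 -> B3

Cb3 D3 Ebb3 D4 B3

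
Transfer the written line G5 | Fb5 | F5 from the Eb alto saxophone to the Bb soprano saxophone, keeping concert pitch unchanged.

C5 Bbb4 Bb4

First find concert pitch: the Eb alto saxophone sounds a major sixth below written, so G5 Fb5 F5 sounds Bb4 Abb4 Ab4.
Then write for Bb soprano saxophone: it sounds a major second below written, so the part must be a major second above concert.
Bb4 → C5
Abb4 → Bbb4
Ab4 → Bb4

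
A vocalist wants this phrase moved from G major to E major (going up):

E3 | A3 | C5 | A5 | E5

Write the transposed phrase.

C#4 F#4 A5 F#6 C#6

From G up to E is a major sixth; apply that to each pitch.
E3 to C#4
A3 to F#4
C5 to A5
A5 to F#6
E5 to C#6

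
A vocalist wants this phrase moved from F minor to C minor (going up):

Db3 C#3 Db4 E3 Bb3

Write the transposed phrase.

From F up to C is a perfect fifth; apply that to each pitch.
Db3 becomes Ab3
C#3 becomes G#3
Db4 becomes Ab4
E3 becomes B3
Bb3 becomes F4

Ab3 G#3 Ab4 B3 F4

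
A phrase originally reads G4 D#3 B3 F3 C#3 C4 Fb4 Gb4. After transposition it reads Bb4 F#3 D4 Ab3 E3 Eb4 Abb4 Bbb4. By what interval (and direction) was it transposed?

Take the first pair: G4 → Bb4. G to B spans 3 letter names, so the interval is some kind of third.
G4 to Bb4 is 3 semitones, which makes it a minor third; the second version is higher, so the direction is up.
Checking another pair — Gb4 → Bbb4 — gives the same interval.

up a minor third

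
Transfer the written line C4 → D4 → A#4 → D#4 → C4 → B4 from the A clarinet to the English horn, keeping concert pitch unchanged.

First find concert pitch: the A clarinet sounds a minor third below written, so C4 D4 A#4 D#4 C4 B4 sounds A3 B3 F##4 B#3 A3 G#4.
Then write for English horn: it sounds a perfect fifth below written, so the part must be a perfect fifth above concert.
A3 → E4
B3 → F#4
F##4 → C##5
B#3 → F##4
A3 → E4
G#4 → D#5

E4 F#4 C##5 F##4 E4 D#5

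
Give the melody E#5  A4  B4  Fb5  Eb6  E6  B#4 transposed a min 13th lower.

E#5 → G##3
A4 → C#3
B4 → D#3
Fb5 → Ab3
Eb6 → G4
E6 → G#4
B#4 → D##3

G##3 C#3 D#3 Ab3 G4 G#4 D##3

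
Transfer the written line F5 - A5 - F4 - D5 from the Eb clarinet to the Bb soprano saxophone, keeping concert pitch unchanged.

Bb5 D6 Bb4 G5

First find concert pitch: the Eb clarinet sounds a minor third above written, so F5 A5 F4 D5 sounds Ab5 C6 Ab4 F5.
Then write for Bb soprano saxophone: it sounds a major second below written, so the part must be a major second above concert.
Ab5 → Bb5
C6 → D6
Ab4 → Bb4
F5 → G5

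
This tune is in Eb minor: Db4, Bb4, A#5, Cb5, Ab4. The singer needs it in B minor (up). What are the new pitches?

From Eb up to B is an augmented fifth; apply that to each pitch.
Db4 -> A4
Bb4 -> F#5
A#5 -> E##6
Cb5 -> G5
Ab4 -> E5

A4 F#5 E##6 G5 E5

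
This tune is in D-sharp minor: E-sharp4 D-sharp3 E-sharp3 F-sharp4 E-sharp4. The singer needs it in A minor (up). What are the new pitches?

B4 A3 B3 C5 B4

D-sharp minor to A minor up is a diminished fifth, so every note moves up by that interval.
E#4 -> B4
D#3 -> A3
E#3 -> B3
F#4 -> C5
E#4 -> B4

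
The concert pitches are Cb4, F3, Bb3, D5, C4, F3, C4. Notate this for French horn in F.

Gb4 C4 F4 A5 G4 C4 G4

The French horn in F sounds a perfect fifth below written, so the written part must be a perfect fifth above concert — transpose each note up.
Cb4 gives Gb4
F3 gives C4
Bb3 gives F4
D5 gives A5
C4 gives G4
F3 gives C4
C4 gives G4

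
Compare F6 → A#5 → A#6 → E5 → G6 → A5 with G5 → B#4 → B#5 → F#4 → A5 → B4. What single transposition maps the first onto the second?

From F6 to G5 is 7 letter names — a seventh of some quality.
G5 to F6 is 10 semitones, which makes it a minor seventh; the second version is lower, so the direction is down.
Checking another pair — A5 → B4 — gives the same interval.

down a minor seventh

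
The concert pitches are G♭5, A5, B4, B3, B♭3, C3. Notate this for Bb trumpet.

Ab5 B5 C#5 C#4 C4 D3

Written C4 sounds as Bb3 on the Bb trumpet, so concert pitches are written a major second up.
Gb5 to Ab5
A5 to B5
B4 to C#5
B3 to C#4
Bb3 to C4
C3 to D3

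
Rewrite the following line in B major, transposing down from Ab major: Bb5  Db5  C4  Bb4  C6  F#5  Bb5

C#5 E4 D#3 C#4 D#5 G##4 C#5

Ab major to B major down is a diminished seventh, so every note moves down by that interval.
Bb5 becomes C#5
Db5 becomes E4
C4 becomes D#3
Bb4 becomes C#4
C6 becomes D#5
F#5 becomes G##4
Bb5 becomes C#5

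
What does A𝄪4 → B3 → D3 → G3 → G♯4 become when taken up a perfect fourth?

D##5 E4 G3 C4 C#5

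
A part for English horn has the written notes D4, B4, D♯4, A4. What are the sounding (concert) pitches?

G3 E4 G#3 D4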